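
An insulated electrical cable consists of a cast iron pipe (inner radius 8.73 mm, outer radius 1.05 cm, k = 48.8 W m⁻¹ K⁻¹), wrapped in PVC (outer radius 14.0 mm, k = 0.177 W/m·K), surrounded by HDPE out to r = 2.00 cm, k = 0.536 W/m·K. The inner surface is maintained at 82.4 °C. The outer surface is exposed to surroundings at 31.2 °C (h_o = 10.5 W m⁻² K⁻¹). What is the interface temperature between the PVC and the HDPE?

Series thermal resistances, inner to outer:
  R'_cast iron = ln(0.0105/0.00873)/(2πk) = 0.1846/(2π·48.8) = 6.021×10^-4 m·K/W
  R'_PVC = ln(0.0140/0.0105)/(2πk) = 0.2877/(2π·0.177) = 0.2587 m·K/W
  R'_HDPE = ln(0.0200/0.0140)/(2πk) = 0.3567/(2π·0.536) = 0.1059 m·K/W
  R'_conv,out = 1/(2πr h) = 1/(2π·0.0200·10.5) = 0.7579 m·K/W
ΣR = 6.021×10^-4 + 0.2587 + 0.1059 + 0.7579 = 1.123 m·K/W
Q' = ΔT/ΣR = (82.4 °C − 31.2 °C)/1.123 = 45.59 W/m
From the inner boundary to the PVC/HDPE interface, ΣR_partial = 0.2593 m·K/W.
T_interface = T_in − Q'·ΣR_partial = 82.4 °C − (45.59)(0.2593) = 70.6 °C

T = 70.6 °C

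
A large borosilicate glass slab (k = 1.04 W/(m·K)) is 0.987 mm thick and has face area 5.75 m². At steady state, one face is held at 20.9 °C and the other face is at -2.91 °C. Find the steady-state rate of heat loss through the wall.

Q = kA·ΔT/L = 1.04 × 5.75 × |20.9 °C − -2.91 °C| / 9.87×10^-4 = 1.44×10^5 W

Q = 144 kW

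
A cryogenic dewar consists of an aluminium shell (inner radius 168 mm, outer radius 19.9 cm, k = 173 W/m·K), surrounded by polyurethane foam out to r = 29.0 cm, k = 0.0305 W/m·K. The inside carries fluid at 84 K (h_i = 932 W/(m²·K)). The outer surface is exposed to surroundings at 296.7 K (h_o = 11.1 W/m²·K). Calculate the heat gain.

Q = 50.6 W

Series thermal resistances, inner to outer:
  R_conv,in = 1/(4πr²h) = 1/(4π·0.168²·932) = 0.003025 K/W
  R_aluminium = (1/0.168 − 1/0.199)/(4πk) = 0.9273/(4π·173) = 4.265×10^-4 K/W
  R_polyurethane foam = (1/0.199 − 1/0.290)/(4πk) = 1.577/(4π·0.0305) = 4.114 K/W
  R_conv,out = 1/(4πr²h) = 1/(4π·0.290²·11.1) = 0.08525 K/W
ΣR = 0.003025 + 4.265×10^-4 + 4.114 + 0.08525 = 4.203 K/W
Q = ΔT/ΣR = (84 K − 296.7 K)/4.203 = -50.6 W
(Negative Q ⇒ heat flows inward; heat gain = 50.6 W.)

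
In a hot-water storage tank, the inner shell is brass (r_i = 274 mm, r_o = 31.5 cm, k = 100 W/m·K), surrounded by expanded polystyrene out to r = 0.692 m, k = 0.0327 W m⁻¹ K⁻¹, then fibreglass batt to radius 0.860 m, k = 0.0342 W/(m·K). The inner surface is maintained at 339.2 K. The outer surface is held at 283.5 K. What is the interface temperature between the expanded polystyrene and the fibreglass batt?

Resistance network (inner→outer):
  R_brass = (1/0.274 − 1/0.315)/(4πk) = 0.4750/(4π·100) = 3.780×10^-4 K/W
  R_expanded polystyrene = (1/0.315 − 1/0.692)/(4πk) = 1.730/(4π·0.0327) = 4.209 K/W
  R_fibreglass batt = (1/0.692 − 1/0.860)/(4πk) = 0.2823/(4π·0.0342) = 0.6569 K/W
ΣR = 3.780×10^-4 + 4.209 + 0.6569 = 4.866 K/W
Q = ΔT/ΣR = (339.2 K − 283.5 K)/4.866 = 11.45 W
From the inner boundary to the expanded polystyrene/fibreglass batt interface, ΣR_partial = 4.209 K/W.
T_interface = T_in − Q·ΣR_partial = 339.2 K − (11.45)(4.209) = 291.0 K

T = 291.0 K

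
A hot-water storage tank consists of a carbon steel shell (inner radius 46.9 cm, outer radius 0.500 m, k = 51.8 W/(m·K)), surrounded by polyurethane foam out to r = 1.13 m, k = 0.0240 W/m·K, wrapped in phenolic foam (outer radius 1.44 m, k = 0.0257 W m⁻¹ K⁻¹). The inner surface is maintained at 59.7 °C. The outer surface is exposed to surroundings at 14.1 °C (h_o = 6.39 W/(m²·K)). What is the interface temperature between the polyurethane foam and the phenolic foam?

Resistance network (inner→outer):
  R_carbon steel = (1/0.469 − 1/0.500)/(4πk) = 0.1322/(4π·51.8) = 2.031×10^-4 K/W
  R_polyurethane foam = (1/0.500 − 1/1.13)/(4πk) = 1.115/(4π·0.0240) = 3.697 K/W
  R_phenolic foam = (1/1.13 − 1/1.44)/(4πk) = 0.1905/(4π·0.0257) = 0.5899 K/W
  R_conv,out = 1/(4πr²h) = 1/(4π·1.44²·6.39) = 0.006006 K/W
ΣR = 2.031×10^-4 + 3.697 + 0.5899 + 0.006006 = 4.293 K/W
Q = ΔT/ΣR = (59.7 °C − 14.1 °C)/4.293 = 10.62 W
From the inner boundary to the polyurethane foam/phenolic foam interface, ΣR_partial = 3.697 K/W.
T_interface = T_in − Q·ΣR_partial = 59.7 °C − (10.62)(3.697) = 20.4 °C

T = 20.4 °C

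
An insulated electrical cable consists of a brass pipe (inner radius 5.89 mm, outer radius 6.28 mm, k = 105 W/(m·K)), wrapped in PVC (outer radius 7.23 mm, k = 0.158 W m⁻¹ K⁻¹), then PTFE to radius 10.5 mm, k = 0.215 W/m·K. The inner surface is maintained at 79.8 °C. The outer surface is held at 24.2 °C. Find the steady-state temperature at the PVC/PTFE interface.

T = 60.9 °C

Series thermal resistances, inner to outer:
  R'_brass = ln(0.00628/0.00589)/(2πk) = 0.06411/(2π·105) = 9.718×10^-5 m·K/W
  R'_PVC = ln(0.00723/0.00628)/(2πk) = 0.1409/(2π·0.158) = 0.1419 m·K/W
  R'_PTFE = ln(0.0105/0.00723)/(2πk) = 0.3731/(2π·0.215) = 0.2762 m·K/W
ΣR = 9.718×10^-5 + 0.1419 + 0.2762 = 0.4182 m·K/W
Q' = ΔT/ΣR = (79.8 °C − 24.2 °C)/0.4182 = 133.0 W/m
From the inner boundary to the PVC/PTFE interface, ΣR_partial = 0.1420 m·K/W.
T_interface = T_in − Q'·ΣR_partial = 79.8 °C − (133.0)(0.1420) = 60.9 °C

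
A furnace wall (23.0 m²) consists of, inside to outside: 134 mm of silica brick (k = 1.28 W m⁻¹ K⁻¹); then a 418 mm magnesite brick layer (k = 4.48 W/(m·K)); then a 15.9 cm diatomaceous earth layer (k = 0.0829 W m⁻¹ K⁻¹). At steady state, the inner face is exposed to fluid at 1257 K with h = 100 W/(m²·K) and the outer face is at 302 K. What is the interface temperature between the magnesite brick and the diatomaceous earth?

T = 1164 K

Series thermal resistances, inner to outer:
  R_conv,in = 1/(hA) = 1/(100·23.0) = 4.348×10^-4 K/W
  R_silica brick = L/(kA) = 0.134/(1.28·23.0) = 0.004552 K/W
  R_magnesite brick = L/(kA) = 0.418/(4.48·23.0) = 0.004057 K/W
  R_diatomaceous earth = L/(kA) = 0.159/(0.0829·23.0) = 0.08339 K/W
ΣR = 4.348×10^-4 + 0.004552 + 0.004057 + 0.08339 = 0.09243 K/W
Q = ΔT/ΣR = (1257 K − 302 K)/0.09243 = 10330 W
From the inner boundary to the magnesite brick/diatomaceous earth interface, ΣR_partial = 0.009044 K/W.
T_interface = T_in − Q·ΣR_partial = 1257 K − (10330)(0.009044) = 1164 K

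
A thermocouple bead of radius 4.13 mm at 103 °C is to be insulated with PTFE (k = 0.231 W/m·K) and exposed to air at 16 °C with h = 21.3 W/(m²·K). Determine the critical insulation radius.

For a sphere, r_cr = 2k_ins/h = 2·0.231/21.3 = 0.0217 m = 2.17 cm

r_cr = 2.17 cm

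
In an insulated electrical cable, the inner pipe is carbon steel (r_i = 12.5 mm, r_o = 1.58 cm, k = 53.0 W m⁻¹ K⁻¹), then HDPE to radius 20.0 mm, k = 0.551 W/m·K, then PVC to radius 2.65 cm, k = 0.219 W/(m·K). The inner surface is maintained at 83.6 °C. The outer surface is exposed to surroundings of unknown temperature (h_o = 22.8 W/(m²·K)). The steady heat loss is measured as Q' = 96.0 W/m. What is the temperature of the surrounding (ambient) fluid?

T_out = 32.1 °C

Sum the resistances:
  R'_carbon steel = ln(0.0158/0.0125)/(2πk) = 0.2343/(2π·53.0) = 7.035×10^-4 m·K/W
  R'_HDPE = ln(0.0200/0.0158)/(2πk) = 0.2357/(2π·0.551) = 0.06809 m·K/W
  R'_PVC = ln(0.0265/0.0200)/(2πk) = 0.2814/(2π·0.219) = 0.2045 m·K/W
  R'_conv,out = 1/(2πr h) = 1/(2π·0.0265·22.8) = 0.2634 m·K/W
ΣR = 0.5367 m·K/W
ΔT = Q'·ΣR = 96.0 × 0.5367 = 51.52 K
Heat flows outward, so T_out = T_in − ΔT = 83.6 − 51.52 = 32.1 °C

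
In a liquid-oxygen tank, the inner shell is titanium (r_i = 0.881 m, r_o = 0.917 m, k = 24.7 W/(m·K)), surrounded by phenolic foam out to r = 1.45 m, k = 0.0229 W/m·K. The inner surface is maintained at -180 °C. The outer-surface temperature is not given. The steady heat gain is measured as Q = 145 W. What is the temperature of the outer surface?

T_out = 22.0 °C

Sum the resistances:
  R_titanium = (1/0.881 − 1/0.917)/(4πk) = 0.04456/(4π·24.7) = 1.436×10^-4 K/W
  R_phenolic foam = (1/0.917 − 1/1.45)/(4πk) = 0.4009/(4π·0.0229) = 1.393 K/W
ΣR = 1.393 K/W
ΔT = Q·ΣR = 145 × 1.393 = 202.0 K
Heat flows inward, so T_out = T_in + ΔT = -180 + 202.0 = 22.0 °C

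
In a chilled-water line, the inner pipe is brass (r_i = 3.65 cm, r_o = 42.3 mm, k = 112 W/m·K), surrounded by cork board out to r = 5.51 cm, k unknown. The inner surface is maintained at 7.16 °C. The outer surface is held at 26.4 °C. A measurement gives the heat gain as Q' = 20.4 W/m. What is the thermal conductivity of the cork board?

ΣR = ΔT/Q' = |7.16 − 26.4|/20.4 = 0.9431 m·K/W
Known resistances:
  R'_brass = ln(0.0423/0.0365)/(2πk) = 0.1475/(2π·112) = 2.096×10^-4 m·K/W
R_cork board = ΣR − ΣR_known = 0.9431 − 2.096×10^-4 = 0.9429 m·K/W
ln(r₂/r₁)/(2πk) = 0.9429 ⇒ k = 0.2644/(2π·0.9429) = 0.0446 W/m·K

k = 0.0446 W/m·K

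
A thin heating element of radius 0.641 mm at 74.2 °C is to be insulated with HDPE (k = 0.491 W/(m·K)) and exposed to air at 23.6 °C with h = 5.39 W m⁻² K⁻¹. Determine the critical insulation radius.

r_cr = 9.11 cm

For a cylinder, r_cr = k_ins/h = 0.491/5.39 = 0.0911 m = 9.11 cm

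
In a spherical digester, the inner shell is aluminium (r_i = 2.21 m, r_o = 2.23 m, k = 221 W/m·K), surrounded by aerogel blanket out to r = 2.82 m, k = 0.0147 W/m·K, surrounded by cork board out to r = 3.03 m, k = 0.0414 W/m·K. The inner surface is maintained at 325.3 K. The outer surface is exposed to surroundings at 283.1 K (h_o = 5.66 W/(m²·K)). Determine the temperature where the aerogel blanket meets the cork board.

T = 286.8 K

Treat each layer as a resistance in series:
  R_aluminium = (1/2.21 − 1/2.23)/(4πk) = 0.004058/(4π·221) = 1.461×10^-6 K/W
  R_aerogel blanket = (1/2.23 − 1/2.82)/(4πk) = 0.09382/(4π·0.0147) = 0.5079 K/W
  R_cork board = (1/2.82 − 1/3.03)/(4πk) = 0.02458/(4π·0.0414) = 0.04724 K/W
  R_conv,out = 1/(4πr²h) = 1/(4π·3.03²·5.66) = 0.001531 K/W
ΣR = 1.461×10^-6 + 0.5079 + 0.04724 + 0.001531 = 0.5567 K/W
Q = ΔT/ΣR = (325.3 K − 283.1 K)/0.5567 = 75.80 W
From the inner boundary to the aerogel blanket/cork board interface, ΣR_partial = 0.5079 K/W.
T_interface = T_in − Q·ΣR_partial = 325.3 K − (75.80)(0.5079) = 286.8 K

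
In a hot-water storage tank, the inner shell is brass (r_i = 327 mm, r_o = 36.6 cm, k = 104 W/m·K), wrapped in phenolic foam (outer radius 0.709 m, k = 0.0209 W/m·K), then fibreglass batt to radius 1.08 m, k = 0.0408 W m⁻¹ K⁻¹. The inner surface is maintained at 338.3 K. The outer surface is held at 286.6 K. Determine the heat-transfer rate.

Q = 8.65 W

Resistance network (inner→outer):
  R_brass = (1/0.327 − 1/0.366)/(4πk) = 0.3259/(4π·104) = 2.493×10^-4 K/W
  R_phenolic foam = (1/0.366 − 1/0.709)/(4πk) = 1.322/(4π·0.0209) = 5.033 K/W
  R_fibreglass batt = (1/0.709 − 1/1.08)/(4πk) = 0.4845/(4π·0.0408) = 0.9450 K/W
ΣR = 2.493×10^-4 + 5.033 + 0.9450 = 5.978 K/W
Q = ΔT/ΣR = (338.3 K − 286.6 K)/5.978 = 8.65 W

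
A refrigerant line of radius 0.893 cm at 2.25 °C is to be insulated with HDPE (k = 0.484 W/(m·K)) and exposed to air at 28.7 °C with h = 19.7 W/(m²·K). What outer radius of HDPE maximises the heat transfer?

For a cylinder, r_cr = k_ins/h = 0.484/19.7 = 0.0246 m = 2.46 cm

r_cr = 2.46 cm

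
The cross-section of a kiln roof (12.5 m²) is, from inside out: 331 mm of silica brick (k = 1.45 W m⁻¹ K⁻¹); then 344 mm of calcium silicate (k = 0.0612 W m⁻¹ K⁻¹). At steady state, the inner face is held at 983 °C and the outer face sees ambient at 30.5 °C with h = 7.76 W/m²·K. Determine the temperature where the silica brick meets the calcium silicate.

Resistance network (inner→outer):
  R_silica brick = L/(kA) = 0.331/(1.45·12.5) = 0.01826 K/W
  R_calcium silicate = L/(kA) = 0.344/(0.0612·12.5) = 0.4497 K/W
  R_conv,out = 1/(hA) = 1/(7.76·12.5) = 0.01031 K/W
ΣR = 0.01826 + 0.4497 + 0.01031 = 0.4783 K/W
Q = ΔT/ΣR = (983 °C − 30.5 °C)/0.4783 = 1991 W
From the inner boundary to the silica brick/calcium silicate interface, ΣR_partial = 0.01826 K/W.
T_interface = T_in − Q·ΣR_partial = 983 °C − (1991)(0.01826) = 947 °C

T = 947 °C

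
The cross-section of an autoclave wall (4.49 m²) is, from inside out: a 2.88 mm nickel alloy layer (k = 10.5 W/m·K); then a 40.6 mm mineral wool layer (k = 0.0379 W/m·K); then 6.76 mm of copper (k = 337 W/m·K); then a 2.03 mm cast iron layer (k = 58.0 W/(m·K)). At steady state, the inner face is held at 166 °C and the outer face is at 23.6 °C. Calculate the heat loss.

Resistance network (inner→outer):
  R_nickel alloy = L/(kA) = 0.00288/(10.5·4.49) = 6.109×10^-5 K/W
  R_mineral wool = L/(kA) = 0.0406/(0.0379·4.49) = 0.2386 K/W
  R_copper = L/(kA) = 0.00676/(337·4.49) = 4.468×10^-6 K/W
  R_cast iron = L/(kA) = 0.00203/(58.0·4.49) = 7.795×10^-6 K/W
ΣR = 6.109×10^-5 + 0.2386 + 4.468×10^-6 + 7.795×10^-6 = 0.2387 K/W
Q = ΔT/ΣR = (166 °C − 23.6 °C)/0.2387 = 597 W

Q = 597 W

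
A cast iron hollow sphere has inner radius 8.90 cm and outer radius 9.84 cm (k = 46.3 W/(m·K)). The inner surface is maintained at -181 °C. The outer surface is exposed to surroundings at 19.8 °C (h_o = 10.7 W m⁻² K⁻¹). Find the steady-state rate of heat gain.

Q = 261 W

Resistance network (inner→outer):
  R_cast iron = (1/0.0890 − 1/0.0984)/(4πk) = 1.073/(4π·46.3) = 0.001845 K/W
  R_conv,out = 1/(4πr²h) = 1/(4π·0.0984²·10.7) = 0.7681 K/W
ΣR = 0.001845 + 0.7681 = 0.7699 K/W
Q = ΔT/ΣR = (-181 °C − 19.8 °C)/0.7699 = -261 W
(Negative Q ⇒ heat flows inward; heat gain = 261 W.)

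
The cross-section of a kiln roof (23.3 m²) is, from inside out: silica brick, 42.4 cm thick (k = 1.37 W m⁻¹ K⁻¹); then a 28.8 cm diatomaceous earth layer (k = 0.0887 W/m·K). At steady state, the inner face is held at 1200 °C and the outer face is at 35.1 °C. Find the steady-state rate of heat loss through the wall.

Q = 7.63 kW

Treat each layer as a resistance in series:
  R_silica brick = L/(kA) = 0.424/(1.37·23.3) = 0.01328 K/W
  R_diatomaceous earth = L/(kA) = 0.288/(0.0887·23.3) = 0.1394 K/W
ΣR = 0.01328 + 0.1394 = 0.1527 K/W
Q = ΔT/ΣR = (1200 °C − 35.1 °C)/0.1527 = 7630 W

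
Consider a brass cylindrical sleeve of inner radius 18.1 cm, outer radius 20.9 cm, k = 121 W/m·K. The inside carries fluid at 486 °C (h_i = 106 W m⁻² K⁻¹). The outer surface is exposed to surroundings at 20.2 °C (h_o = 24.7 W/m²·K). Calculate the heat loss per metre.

Q' = 11.8 kW/m

Resistance network (inner→outer):
  R'_conv,in = 1/(2πr h) = 1/(2π·0.181·106) = 0.008295 m·K/W
  R'_brass = ln(0.209/0.181)/(2πk) = 0.1438/(2π·121) = 1.892×10^-4 m·K/W
  R'_conv,out = 1/(2πr h) = 1/(2π·0.209·24.7) = 0.03083 m·K/W
ΣR = 0.008295 + 1.892×10^-4 + 0.03083 = 0.03931 m·K/W
Q' = ΔT/ΣR = (486 °C − 20.2 °C)/0.03931 = 11800 W/m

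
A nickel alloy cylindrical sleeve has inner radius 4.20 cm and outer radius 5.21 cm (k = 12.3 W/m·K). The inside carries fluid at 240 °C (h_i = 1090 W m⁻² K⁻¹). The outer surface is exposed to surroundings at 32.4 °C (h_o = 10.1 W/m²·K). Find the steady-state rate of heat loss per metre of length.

Series thermal resistances, inner to outer:
  R'_conv,in = 1/(2πr h) = 1/(2π·0.0420·1090) = 0.003477 m·K/W
  R'_nickel alloy = ln(0.0521/0.0420)/(2πk) = 0.2155/(2π·12.3) = 0.002788 m·K/W
  R'_conv,out = 1/(2πr h) = 1/(2π·0.0521·10.1) = 0.3025 m·K/W
ΣR = 0.003477 + 0.002788 + 0.3025 = 0.3088 m·K/W
Q' = ΔT/ΣR = (240 °C − 32.4 °C)/0.3088 = 672 W/m

Q' = 672 W/m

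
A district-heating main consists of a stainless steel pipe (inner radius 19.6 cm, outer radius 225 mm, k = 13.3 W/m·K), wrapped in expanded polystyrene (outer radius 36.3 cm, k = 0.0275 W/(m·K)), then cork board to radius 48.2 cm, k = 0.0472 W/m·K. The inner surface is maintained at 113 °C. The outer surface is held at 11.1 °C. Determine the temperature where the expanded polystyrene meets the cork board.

Series thermal resistances, inner to outer:
  R'_stainless steel = ln(0.225/0.196)/(2πk) = 0.1380/(2π·13.3) = 0.001651 m·K/W
  R'_expanded polystyrene = ln(0.363/0.225)/(2πk) = 0.4783/(2π·0.0275) = 2.768 m·K/W
  R'_cork board = ln(0.482/0.363)/(2πk) = 0.2835/(2π·0.0472) = 0.9561 m·K/W
ΣR = 0.001651 + 2.768 + 0.9561 = 3.726 m·K/W
Q' = ΔT/ΣR = (113 °C − 11.1 °C)/3.726 = 27.35 W/m
From the inner boundary to the expanded polystyrene/cork board interface, ΣR_partial = 2.770 m·K/W.
T_interface = T_in − Q'·ΣR_partial = 113 °C − (27.35)(2.770) = 37.2 °C

T = 37.2 °C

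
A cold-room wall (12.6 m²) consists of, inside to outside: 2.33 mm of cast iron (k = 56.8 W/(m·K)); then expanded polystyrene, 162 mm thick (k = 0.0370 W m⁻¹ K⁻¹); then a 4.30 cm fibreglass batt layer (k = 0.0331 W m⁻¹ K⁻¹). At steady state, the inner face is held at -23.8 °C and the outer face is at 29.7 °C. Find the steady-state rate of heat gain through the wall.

Q = 119 W

Treat each layer as a resistance in series:
  R_cast iron = L/(kA) = 0.00233/(56.8·12.6) = 3.256×10^-6 K/W
  R_expanded polystyrene = L/(kA) = 0.162/(0.0370·12.6) = 0.3475 K/W
  R_fibreglass batt = L/(kA) = 0.0430/(0.0331·12.6) = 0.1031 K/W
ΣR = 3.256×10^-6 + 0.3475 + 0.1031 = 0.4506 K/W
Q = ΔT/ΣR = (-23.8 °C − 29.7 °C)/0.4506 = -119 W
(Negative Q ⇒ heat flows inward; heat gain = 119 W.)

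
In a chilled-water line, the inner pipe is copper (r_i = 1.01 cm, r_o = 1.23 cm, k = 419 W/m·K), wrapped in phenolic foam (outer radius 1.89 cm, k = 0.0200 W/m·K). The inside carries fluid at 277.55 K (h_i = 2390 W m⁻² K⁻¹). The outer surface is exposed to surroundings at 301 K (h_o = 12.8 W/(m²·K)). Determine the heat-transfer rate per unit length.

Q' = 5.74 W/m

Series thermal resistances, inner to outer:
  R'_conv,in = 1/(2πr h) = 1/(2π·0.0101·2390) = 0.006593 m·K/W
  R'_copper = ln(0.0123/0.0101)/(2πk) = 0.1971/(2π·419) = 7.485×10^-5 m·K/W
  R'_phenolic foam = ln(0.0189/0.0123)/(2πk) = 0.4296/(2π·0.0200) = 3.418 m·K/W
  R'_conv,out = 1/(2πr h) = 1/(2π·0.0189·12.8) = 0.6579 m·K/W
ΣR = 0.006593 + 7.485×10^-5 + 3.418 + 0.6579 = 4.083 m·K/W
Q' = ΔT/ΣR = (277.55 K − 301 K)/4.083 = -5.74 W/m
(Negative Q' ⇒ heat flows inward; heat gain = 5.74 W/m.)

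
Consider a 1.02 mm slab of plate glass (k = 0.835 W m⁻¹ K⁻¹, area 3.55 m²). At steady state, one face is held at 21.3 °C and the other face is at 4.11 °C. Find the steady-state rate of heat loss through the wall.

Q = 50.0 kW

Q = kA·ΔT/L = 0.835 × 3.55 × |21.3 °C − 4.11 °C| / 0.00102 = 50000 W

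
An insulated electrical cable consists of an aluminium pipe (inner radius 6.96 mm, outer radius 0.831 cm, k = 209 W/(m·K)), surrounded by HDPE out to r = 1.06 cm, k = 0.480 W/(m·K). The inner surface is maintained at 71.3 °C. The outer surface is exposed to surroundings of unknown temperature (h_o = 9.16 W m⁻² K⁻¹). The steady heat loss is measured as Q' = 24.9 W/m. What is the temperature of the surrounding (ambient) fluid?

Series resistances:
  R'_aluminium = ln(0.00831/0.00696)/(2πk) = 0.1773/(2π·209) = 1.350×10^-4 m·K/W
  R'_HDPE = ln(0.0106/0.00831)/(2πk) = 0.2434/(2π·0.480) = 0.08070 m·K/W
  R'_conv,out = 1/(2πr h) = 1/(2π·0.0106·9.16) = 1.639 m·K/W
ΣR = 1.720 m·K/W
ΔT = Q'·ΣR = 24.9 × 1.720 = 42.83 K
Heat flows outward, so T_out = T_in − ΔT = 71.3 − 42.83 = 28.5 °C

T_out = 28.5 °C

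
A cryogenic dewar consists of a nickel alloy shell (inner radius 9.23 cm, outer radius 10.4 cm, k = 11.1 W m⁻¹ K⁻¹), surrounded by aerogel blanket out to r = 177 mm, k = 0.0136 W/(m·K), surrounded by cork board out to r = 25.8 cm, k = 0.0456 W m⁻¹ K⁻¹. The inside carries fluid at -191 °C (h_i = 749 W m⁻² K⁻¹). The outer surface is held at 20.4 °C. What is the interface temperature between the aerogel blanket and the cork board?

Treat each layer as a resistance in series:
  R_conv,in = 1/(4πr²h) = 1/(4π·0.0923²·749) = 0.01247 K/W
  R_nickel alloy = (1/0.0923 − 1/0.104)/(4πk) = 1.219/(4π·11.1) = 0.008738 K/W
  R_aerogel blanket = (1/0.104 − 1/0.177)/(4πk) = 3.966/(4π·0.0136) = 23.20 K/W
  R_cork board = (1/0.177 − 1/0.258)/(4πk) = 1.774/(4π·0.0456) = 3.095 K/W
ΣR = 0.01247 + 0.008738 + 23.20 + 3.095 = 26.32 K/W
Q = ΔT/ΣR = (-191 °C − 20.4 °C)/26.32 = -8.032 W
From the inner boundary to the aerogel blanket/cork board interface, ΣR_partial = 23.22 K/W.
T_interface = T_in − Q·ΣR_partial = -191 °C − (-8.032)(23.22) = -4.5 °C

T = -4.5 °C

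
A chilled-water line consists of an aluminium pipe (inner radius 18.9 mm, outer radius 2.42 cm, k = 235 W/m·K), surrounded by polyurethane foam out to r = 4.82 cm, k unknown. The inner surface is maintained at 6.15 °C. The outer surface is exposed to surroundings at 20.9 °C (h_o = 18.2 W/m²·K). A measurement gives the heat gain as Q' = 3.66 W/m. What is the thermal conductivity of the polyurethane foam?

ΣR = ΔT/Q' = |6.15 − 20.9|/3.66 = 4.030 m·K/W
Known resistances:
  R'_aluminium = ln(0.0242/0.0189)/(2πk) = 0.2472/(2π·235) = 1.674×10^-4 m·K/W
  R'_conv,out = 1/(2πr h) = 1/(2π·0.0482·18.2) = 0.1814 m·K/W
R_polyurethane foam = ΣR − ΣR_known = 4.030 − 0.1816 = 3.848 m·K/W
ln(r₂/r₁)/(2πk) = 3.848 ⇒ k = 0.6890/(2π·3.848) = 0.0285 W/m·K

k = 0.0285 W/m·K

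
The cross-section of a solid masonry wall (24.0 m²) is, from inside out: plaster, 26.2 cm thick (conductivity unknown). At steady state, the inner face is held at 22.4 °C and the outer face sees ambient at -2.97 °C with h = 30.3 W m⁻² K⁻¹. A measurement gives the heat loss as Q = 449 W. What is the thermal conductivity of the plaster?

ΣR = ΔT/Q = |22.4 − -2.97|/449 = 0.05650 K/W
Known resistances:
  R_conv,out = 1/(hA) = 1/(30.3·24.0) = 0.001375 K/W
R_plaster = ΣR − ΣR_known = 0.05650 − 0.001375 = 0.05513 K/W
L/(kA) = 0.05513 ⇒ k = 0.262/(0.05513·24.0) = 0.198 W/m·K

k = 0.198 W/m·K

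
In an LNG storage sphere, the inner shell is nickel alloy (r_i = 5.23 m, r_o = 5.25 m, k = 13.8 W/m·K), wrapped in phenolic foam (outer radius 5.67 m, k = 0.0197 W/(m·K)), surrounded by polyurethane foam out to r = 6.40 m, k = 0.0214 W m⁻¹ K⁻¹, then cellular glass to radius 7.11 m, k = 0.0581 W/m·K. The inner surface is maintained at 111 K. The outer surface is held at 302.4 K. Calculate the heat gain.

Treat each layer as a resistance in series:
  R_nickel alloy = (1/5.23 − 1/5.25)/(4πk) = 7.284×10^-4/(4π·13.8) = 4.200×10^-6 K/W
  R_phenolic foam = (1/5.25 − 1/5.67)/(4πk) = 0.01411/(4π·0.0197) = 0.05699 K/W
  R_polyurethane foam = (1/5.67 − 1/6.40)/(4πk) = 0.02012/(4π·0.0214) = 0.07481 K/W
  R_cellular glass = (1/6.40 − 1/7.11)/(4πk) = 0.01560/(4π·0.0581) = 0.02137 K/W
ΣR = 4.200×10^-6 + 0.05699 + 0.07481 + 0.02137 = 0.1532 K/W
Q = ΔT/ΣR = (111 K − 302.4 K)/0.1532 = -1250 W
(Negative Q ⇒ heat flows inward; heat gain = 1250 W.)

Q = 1250 W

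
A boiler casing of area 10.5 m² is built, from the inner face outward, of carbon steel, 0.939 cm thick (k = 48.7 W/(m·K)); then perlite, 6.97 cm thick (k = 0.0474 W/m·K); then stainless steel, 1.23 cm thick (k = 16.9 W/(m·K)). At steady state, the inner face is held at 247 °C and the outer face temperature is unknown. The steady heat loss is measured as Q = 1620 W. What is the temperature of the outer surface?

T_out = 20.0 °C

Series resistances:
  R_carbon steel = L/(kA) = 0.00939/(48.7·10.5) = 1.836×10^-5 K/W
  R_perlite = L/(kA) = 0.0697/(0.0474·10.5) = 0.1400 K/W
  R_stainless steel = L/(kA) = 0.0123/(16.9·10.5) = 6.932×10^-5 K/W
ΣR = 0.1401 K/W
ΔT = Q·ΣR = 1620 × 0.1401 = 227.0 K
Heat flows outward, so T_out = T_in − ΔT = 247 − 227.0 = 20.0 °C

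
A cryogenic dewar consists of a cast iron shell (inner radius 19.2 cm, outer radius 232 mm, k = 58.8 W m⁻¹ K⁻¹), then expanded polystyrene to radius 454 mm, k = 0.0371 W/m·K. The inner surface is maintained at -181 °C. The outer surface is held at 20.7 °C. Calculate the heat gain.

Q = 44.6 W

Treat each layer as a resistance in series:
  R_cast iron = (1/0.192 − 1/0.232)/(4πk) = 0.8980/(4π·58.8) = 0.001215 K/W
  R_expanded polystyrene = (1/0.232 − 1/0.454)/(4πk) = 2.108/(4π·0.0371) = 4.521 K/W
ΣR = 0.001215 + 4.521 = 4.522 K/W
Q = ΔT/ΣR = (-181 °C − 20.7 °C)/4.522 = -44.6 W
(Negative Q ⇒ heat flows inward; heat gain = 44.6 W.)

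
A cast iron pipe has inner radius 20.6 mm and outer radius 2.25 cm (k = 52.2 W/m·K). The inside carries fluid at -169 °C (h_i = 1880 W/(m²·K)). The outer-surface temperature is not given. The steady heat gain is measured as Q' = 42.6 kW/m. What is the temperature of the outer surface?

T_out = 17.5 °C

Sum the resistances:
  R'_conv,in = 1/(2πr h) = 1/(2π·0.0206·1880) = 0.004110 m·K/W
  R'_cast iron = ln(0.0225/0.0206)/(2πk) = 0.08822/(2π·52.2) = 2.690×10^-4 m·K/W
ΣR = 0.004379 m·K/W
ΔT = Q'·ΣR = 42600 × 0.004379 = 186.5 K
Heat flows inward, so T_out = T_in + ΔT = -169 + 186.5 = 17.5 °C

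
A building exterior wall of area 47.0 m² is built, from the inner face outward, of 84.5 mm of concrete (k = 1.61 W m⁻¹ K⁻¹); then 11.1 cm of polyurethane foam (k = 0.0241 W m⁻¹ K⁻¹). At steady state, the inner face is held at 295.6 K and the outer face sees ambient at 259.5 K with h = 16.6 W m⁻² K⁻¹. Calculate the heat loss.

Q = 360 W

Treat each layer as a resistance in series:
  R_concrete = L/(kA) = 0.0845/(1.61·47.0) = 0.001117 K/W
  R_polyurethane foam = L/(kA) = 0.111/(0.0241·47.0) = 0.09800 K/W
  R_conv,out = 1/(hA) = 1/(16.6·47.0) = 0.001282 K/W
ΣR = 0.001117 + 0.09800 + 0.001282 = 0.1004 K/W
Q = ΔT/ΣR = (295.6 K − 259.5 K)/0.1004 = 360 W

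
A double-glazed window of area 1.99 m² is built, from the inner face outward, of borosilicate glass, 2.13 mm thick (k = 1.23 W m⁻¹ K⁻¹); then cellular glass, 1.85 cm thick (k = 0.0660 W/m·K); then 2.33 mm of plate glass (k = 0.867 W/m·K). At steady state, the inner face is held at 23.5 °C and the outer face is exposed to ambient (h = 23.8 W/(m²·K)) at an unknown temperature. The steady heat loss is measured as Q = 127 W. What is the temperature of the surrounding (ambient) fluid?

Sum the resistances:
  R_borosilicate glass = L/(kA) = 0.00213/(1.23·1.99) = 8.702×10^-4 K/W
  R_cellular glass = L/(kA) = 0.0185/(0.0660·1.99) = 0.1409 K/W
  R_plate glass = L/(kA) = 0.00233/(0.867·1.99) = 0.001350 K/W
  R_conv,out = 1/(hA) = 1/(23.8·1.99) = 0.02111 K/W
ΣR = 0.1642 K/W
ΔT = Q·ΣR = 127 × 0.1642 = 20.85 K
Heat flows outward, so T_out = T_in − ΔT = 23.5 − 20.85 = 2.65 °C

T_out = 2.65 °C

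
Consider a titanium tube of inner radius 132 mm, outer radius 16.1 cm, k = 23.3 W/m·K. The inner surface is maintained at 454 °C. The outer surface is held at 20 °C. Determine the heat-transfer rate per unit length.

Q' = 320 kW/m

Q' = 2πk·ΔT/ln(r₂/r₁) = 2π × 23.3 × 434 / ln(0.161/0.132) = 3.20×10^5 W/m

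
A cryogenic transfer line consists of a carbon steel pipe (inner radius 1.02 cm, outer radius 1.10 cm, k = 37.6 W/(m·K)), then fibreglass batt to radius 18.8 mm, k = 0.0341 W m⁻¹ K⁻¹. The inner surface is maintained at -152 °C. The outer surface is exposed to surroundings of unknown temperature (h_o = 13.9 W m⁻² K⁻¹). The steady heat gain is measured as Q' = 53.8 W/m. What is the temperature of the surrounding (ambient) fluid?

Series resistances:
  R'_carbon steel = ln(0.0110/0.0102)/(2πk) = 0.07551/(2π·37.6) = 3.196×10^-4 m·K/W
  R'_fibreglass batt = ln(0.0188/0.0110)/(2πk) = 0.5360/(2π·0.0341) = 2.501 m·K/W
  R'_conv,out = 1/(2πr h) = 1/(2π·0.0188·13.9) = 0.6090 m·K/W
ΣR = 3.111 m·K/W
ΔT = Q'·ΣR = 53.8 × 3.111 = 167.4 K
Heat flows inward, so T_out = T_in + ΔT = -152 + 167.4 = 15.4 °C

T_out = 15.4 °C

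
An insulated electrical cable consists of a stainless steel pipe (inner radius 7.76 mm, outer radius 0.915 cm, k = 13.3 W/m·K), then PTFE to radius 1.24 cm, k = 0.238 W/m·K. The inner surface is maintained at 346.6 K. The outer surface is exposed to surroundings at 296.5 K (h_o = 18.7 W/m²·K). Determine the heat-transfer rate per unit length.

Treat each layer as a resistance in series:
  R'_stainless steel = ln(0.00915/0.00776)/(2πk) = 0.1648/(2π·13.3) = 0.001972 m·K/W
  R'_PTFE = ln(0.0124/0.00915)/(2πk) = 0.3039/(2π·0.238) = 0.2033 m·K/W
  R'_conv,out = 1/(2πr h) = 1/(2π·0.0124·18.7) = 0.6864 m·K/W
ΣR = 0.001972 + 0.2033 + 0.6864 = 0.8917 m·K/W
Q' = ΔT/ΣR = (346.6 K − 296.5 K)/0.8917 = 56.2 W/m

Q' = 56.2 W/m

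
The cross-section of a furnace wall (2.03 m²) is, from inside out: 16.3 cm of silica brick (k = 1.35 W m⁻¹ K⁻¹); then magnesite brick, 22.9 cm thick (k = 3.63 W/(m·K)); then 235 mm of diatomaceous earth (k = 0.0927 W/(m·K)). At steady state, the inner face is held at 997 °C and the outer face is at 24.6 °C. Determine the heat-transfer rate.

Q = 726 W

Series thermal resistances, inner to outer:
  R_silica brick = L/(kA) = 0.163/(1.35·2.03) = 0.05948 K/W
  R_magnesite brick = L/(kA) = 0.229/(3.63·2.03) = 0.03108 K/W
  R_diatomaceous earth = L/(kA) = 0.235/(0.0927·2.03) = 1.249 K/W
ΣR = 0.05948 + 0.03108 + 1.249 = 1.340 K/W
Q = ΔT/ΣR = (997 °C − 24.6 °C)/1.340 = 726 W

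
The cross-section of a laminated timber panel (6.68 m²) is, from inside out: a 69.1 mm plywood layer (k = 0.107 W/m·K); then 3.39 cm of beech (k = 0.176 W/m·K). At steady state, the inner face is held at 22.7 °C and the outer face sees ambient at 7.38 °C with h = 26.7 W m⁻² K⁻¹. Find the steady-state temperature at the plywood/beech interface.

Treat each layer as a resistance in series:
  R_plywood = L/(kA) = 0.0691/(0.107·6.68) = 0.09668 K/W
  R_beech = L/(kA) = 0.0339/(0.176·6.68) = 0.02883 K/W
  R_conv,out = 1/(hA) = 1/(26.7·6.68) = 0.005607 K/W
ΣR = 0.09668 + 0.02883 + 0.005607 = 0.1311 K/W
Q = ΔT/ΣR = (22.7 °C − 7.38 °C)/0.1311 = 116.9 W
From the inner boundary to the plywood/beech interface, ΣR_partial = 0.09668 K/W.
T_interface = T_in − Q·ΣR_partial = 22.7 °C − (116.9)(0.09668) = 11.4 °C

T = 11.4 °C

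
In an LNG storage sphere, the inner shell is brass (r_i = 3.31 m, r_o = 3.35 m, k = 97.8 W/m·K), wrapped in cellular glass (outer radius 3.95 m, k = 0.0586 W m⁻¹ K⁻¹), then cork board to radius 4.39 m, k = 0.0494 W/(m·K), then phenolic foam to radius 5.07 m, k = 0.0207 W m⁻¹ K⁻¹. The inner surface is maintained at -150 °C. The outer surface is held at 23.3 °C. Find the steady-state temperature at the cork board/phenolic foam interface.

Resistance network (inner→outer):
  R_brass = (1/3.31 − 1/3.35)/(4πk) = 0.003607/(4π·97.8) = 2.935×10^-6 K/W
  R_cellular glass = (1/3.35 − 1/3.95)/(4πk) = 0.04534/(4π·0.0586) = 0.06157 K/W
  R_cork board = (1/3.95 − 1/4.39)/(4πk) = 0.02537/(4π·0.0494) = 0.04087 K/W
  R_phenolic foam = (1/4.39 − 1/5.07)/(4πk) = 0.03055/(4π·0.0207) = 0.1175 K/W
ΣR = 2.935×10^-6 + 0.06157 + 0.04087 + 0.1175 = 0.2199 K/W
Q = ΔT/ΣR = (-150 °C − 23.3 °C)/0.2199 = -788.1 W
From the inner boundary to the cork board/phenolic foam interface, ΣR_partial = 0.1024 K/W.
T_interface = T_in − Q·ΣR_partial = -150 °C − (-788.1)(0.1024) = -69.3 °C

T = -69.3 °C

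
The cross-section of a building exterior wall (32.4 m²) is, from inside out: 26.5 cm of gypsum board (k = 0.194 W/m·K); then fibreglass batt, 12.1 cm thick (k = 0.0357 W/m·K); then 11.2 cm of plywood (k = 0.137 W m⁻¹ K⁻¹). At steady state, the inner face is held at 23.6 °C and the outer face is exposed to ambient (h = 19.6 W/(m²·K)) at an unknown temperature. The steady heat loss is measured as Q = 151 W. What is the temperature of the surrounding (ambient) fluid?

T_out = -2.61 °C

Sum the resistances:
  R_gypsum board = L/(kA) = 0.265/(0.194·32.4) = 0.04216 K/W
  R_fibreglass batt = L/(kA) = 0.121/(0.0357·32.4) = 0.1046 K/W
  R_plywood = L/(kA) = 0.112/(0.137·32.4) = 0.02523 K/W
  R_conv,out = 1/(hA) = 1/(19.6·32.4) = 0.001575 K/W
ΣR = 0.1736 K/W
ΔT = Q·ΣR = 151 × 0.1736 = 26.21 K
Heat flows outward, so T_out = T_in − ΔT = 23.6 − 26.21 = -2.61 °C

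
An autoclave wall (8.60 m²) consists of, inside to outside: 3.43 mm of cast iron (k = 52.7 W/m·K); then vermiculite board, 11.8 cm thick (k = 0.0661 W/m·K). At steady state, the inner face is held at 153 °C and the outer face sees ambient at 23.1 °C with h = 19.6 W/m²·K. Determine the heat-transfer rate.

Q = 608 W

Resistance network (inner→outer):
  R_cast iron = L/(kA) = 0.00343/(52.7·8.60) = 7.568×10^-6 K/W
  R_vermiculite board = L/(kA) = 0.118/(0.0661·8.60) = 0.2076 K/W
  R_conv,out = 1/(hA) = 1/(19.6·8.60) = 0.005933 K/W
ΣR = 7.568×10^-6 + 0.2076 + 0.005933 = 0.2135 K/W
Q = ΔT/ΣR = (153 °C − 23.1 °C)/0.2135 = 608 W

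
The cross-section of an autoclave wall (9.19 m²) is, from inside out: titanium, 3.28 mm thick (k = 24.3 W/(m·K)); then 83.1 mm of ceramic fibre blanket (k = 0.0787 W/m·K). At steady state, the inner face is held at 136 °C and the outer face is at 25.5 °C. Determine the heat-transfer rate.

Q = 962 W

Series thermal resistances, inner to outer:
  R_titanium = L/(kA) = 0.00328/(24.3·9.19) = 1.469×10^-5 K/W
  R_ceramic fibre blanket = L/(kA) = 0.0831/(0.0787·9.19) = 0.1149 K/W
ΣR = 1.469×10^-5 + 0.1149 = 0.1149 K/W
Q = ΔT/ΣR = (136 °C − 25.5 °C)/0.1149 = 962 W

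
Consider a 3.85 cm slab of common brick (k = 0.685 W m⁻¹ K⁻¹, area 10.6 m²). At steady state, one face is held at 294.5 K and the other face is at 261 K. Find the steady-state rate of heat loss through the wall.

Q = 6.32 kW

Q = kA·ΔT/L = 0.685 × 10.6 × |294.5 K − 261 K| / 0.0385 = 6320 W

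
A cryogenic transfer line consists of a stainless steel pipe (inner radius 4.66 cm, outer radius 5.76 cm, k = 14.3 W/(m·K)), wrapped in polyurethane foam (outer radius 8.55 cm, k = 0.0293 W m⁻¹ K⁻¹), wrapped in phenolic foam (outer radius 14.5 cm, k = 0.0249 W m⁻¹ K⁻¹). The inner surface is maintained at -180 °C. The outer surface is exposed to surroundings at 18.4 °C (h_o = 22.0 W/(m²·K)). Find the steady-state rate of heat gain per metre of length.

Resistance network (inner→outer):
  R'_stainless steel = ln(0.0576/0.0466)/(2πk) = 0.2119/(2π·14.3) = 0.002359 m·K/W
  R'_polyurethane foam = ln(0.0855/0.0576)/(2πk) = 0.3950/(2π·0.0293) = 2.146 m·K/W
  R'_phenolic foam = ln(0.145/0.0855)/(2πk) = 0.5282/(2π·0.0249) = 3.376 m·K/W
  R'_conv,out = 1/(2πr h) = 1/(2π·0.145·22.0) = 0.04989 m·K/W
ΣR = 0.002359 + 2.146 + 3.376 + 0.04989 = 5.574 m·K/W
Q' = ΔT/ΣR = (-180 °C − 18.4 °C)/5.574 = -35.6 W/m
(Negative Q' ⇒ heat flows inward; heat gain = 35.6 W/m.)

Q' = 35.6 W/m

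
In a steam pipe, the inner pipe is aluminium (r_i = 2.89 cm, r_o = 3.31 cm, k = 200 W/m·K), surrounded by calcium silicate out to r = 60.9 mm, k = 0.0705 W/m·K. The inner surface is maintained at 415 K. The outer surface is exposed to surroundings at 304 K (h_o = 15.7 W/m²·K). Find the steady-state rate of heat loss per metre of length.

Treat each layer as a resistance in series:
  R'_aluminium = ln(0.0331/0.0289)/(2πk) = 0.1357/(2π·200) = 1.080×10^-4 m·K/W
  R'_calcium silicate = ln(0.0609/0.0331)/(2πk) = 0.6097/(2π·0.0705) = 1.376 m·K/W
  R'_conv,out = 1/(2πr h) = 1/(2π·0.0609·15.7) = 0.1665 m·K/W
ΣR = 1.080×10^-4 + 1.376 + 0.1665 = 1.543 m·K/W
Q' = ΔT/ΣR = (415 K − 304 K)/1.543 = 71.9 W/m

Q' = 71.9 W/m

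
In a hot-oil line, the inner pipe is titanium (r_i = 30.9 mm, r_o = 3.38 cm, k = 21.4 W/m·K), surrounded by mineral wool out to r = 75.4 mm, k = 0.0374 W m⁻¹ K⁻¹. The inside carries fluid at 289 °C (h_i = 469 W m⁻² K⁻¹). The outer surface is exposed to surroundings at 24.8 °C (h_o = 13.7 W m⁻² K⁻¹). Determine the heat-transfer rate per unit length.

Q' = 73.8 W/m

Treat each layer as a resistance in series:
  R'_conv,in = 1/(2πr h) = 1/(2π·0.0309·469) = 0.01098 m·K/W
  R'_titanium = ln(0.0338/0.0309)/(2πk) = 0.08970/(2π·21.4) = 6.671×10^-4 m·K/W
  R'_mineral wool = ln(0.0754/0.0338)/(2πk) = 0.8023/(2π·0.0374) = 3.414 m·K/W
  R'_conv,out = 1/(2πr h) = 1/(2π·0.0754·13.7) = 0.1541 m·K/W
ΣR = 0.01098 + 6.671×10^-4 + 3.414 + 0.1541 = 3.580 m·K/W
Q' = ΔT/ΣR = (289 °C − 24.8 °C)/3.580 = 73.8 W/m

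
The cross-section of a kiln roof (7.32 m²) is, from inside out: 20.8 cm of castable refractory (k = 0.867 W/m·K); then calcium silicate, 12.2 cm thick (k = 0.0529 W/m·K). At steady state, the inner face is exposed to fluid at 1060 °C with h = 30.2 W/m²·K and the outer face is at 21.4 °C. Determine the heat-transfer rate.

Resistance network (inner→outer):
  R_conv,in = 1/(hA) = 1/(30.2·7.32) = 0.004524 K/W
  R_castable refractory = L/(kA) = 0.208/(0.867·7.32) = 0.03277 K/W
  R_calcium silicate = L/(kA) = 0.122/(0.0529·7.32) = 0.3151 K/W
ΣR = 0.004524 + 0.03277 + 0.3151 = 0.3524 K/W
Q = ΔT/ΣR = (1060 °C − 21.4 °C)/0.3524 = 2950 W

Q = 2.95 kW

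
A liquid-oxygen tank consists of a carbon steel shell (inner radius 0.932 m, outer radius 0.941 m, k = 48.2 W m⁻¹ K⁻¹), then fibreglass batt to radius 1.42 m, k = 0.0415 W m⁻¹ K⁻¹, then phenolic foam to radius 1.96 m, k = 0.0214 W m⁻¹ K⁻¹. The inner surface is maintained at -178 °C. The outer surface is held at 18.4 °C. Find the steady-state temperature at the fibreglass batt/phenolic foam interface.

T = -82.2 °C

Series thermal resistances, inner to outer:
  R_carbon steel = (1/0.932 − 1/0.941)/(4πk) = 0.01026/(4π·48.2) = 1.694×10^-5 K/W
  R_fibreglass batt = (1/0.941 − 1/1.42)/(4πk) = 0.3585/(4π·0.0415) = 0.6874 K/W
  R_phenolic foam = (1/1.42 − 1/1.96)/(4πk) = 0.1940/(4π·0.0214) = 0.7215 K/W
ΣR = 1.694×10^-5 + 0.6874 + 0.7215 = 1.409 K/W
Q = ΔT/ΣR = (-178 °C − 18.4 °C)/1.409 = -139.4 W
From the inner boundary to the fibreglass batt/phenolic foam interface, ΣR_partial = 0.6874 K/W.
T_interface = T_in − Q·ΣR_partial = -178 °C − (-139.4)(0.6874) = -82.2 °C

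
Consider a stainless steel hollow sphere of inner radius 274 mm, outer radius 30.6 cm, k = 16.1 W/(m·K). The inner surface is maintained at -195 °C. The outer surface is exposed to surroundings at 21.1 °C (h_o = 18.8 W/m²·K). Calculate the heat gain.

Resistance network (inner→outer):
  R_stainless steel = (1/0.274 − 1/0.306)/(4πk) = 0.3817/(4π·16.1) = 0.001886 K/W
  R_conv,out = 1/(4πr²h) = 1/(4π·0.306²·18.8) = 0.04521 K/W
ΣR = 0.001886 + 0.04521 = 0.04710 K/W
Q = ΔT/ΣR = (-195 °C − 21.1 °C)/0.04710 = -4590 W
(Negative Q ⇒ heat flows inward; heat gain = 4590 W.)

Q = 4590 W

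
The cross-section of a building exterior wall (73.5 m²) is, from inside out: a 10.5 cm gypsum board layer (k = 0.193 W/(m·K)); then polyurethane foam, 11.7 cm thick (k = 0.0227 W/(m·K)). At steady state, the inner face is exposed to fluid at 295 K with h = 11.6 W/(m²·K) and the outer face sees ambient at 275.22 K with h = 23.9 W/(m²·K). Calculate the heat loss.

Q = 250 W

Resistance network (inner→outer):
  R_conv,in = 1/(hA) = 1/(11.6·73.5) = 0.001173 K/W
  R_gypsum board = L/(kA) = 0.105/(0.193·73.5) = 0.007402 K/W
  R_polyurethane foam = L/(kA) = 0.117/(0.0227·73.5) = 0.07012 K/W
  R_conv,out = 1/(hA) = 1/(23.9·73.5) = 5.693×10^-4 K/W
ΣR = 0.001173 + 0.007402 + 0.07012 + 5.693×10^-4 = 0.07926 K/W
Q = ΔT/ΣR = (295 K − 275.22 K)/0.07926 = 250 W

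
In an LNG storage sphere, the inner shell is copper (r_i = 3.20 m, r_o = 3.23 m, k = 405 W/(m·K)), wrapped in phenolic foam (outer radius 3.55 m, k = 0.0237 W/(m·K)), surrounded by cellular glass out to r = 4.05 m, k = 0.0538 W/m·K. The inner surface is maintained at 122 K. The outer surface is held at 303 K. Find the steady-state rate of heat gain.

Resistance network (inner→outer):
  R_copper = (1/3.20 − 1/3.23)/(4πk) = 0.002902/(4π·405) = 5.703×10^-7 K/W
  R_phenolic foam = (1/3.23 − 1/3.55)/(4πk) = 0.02791/(4π·0.0237) = 0.09370 K/W
  R_cellular glass = (1/3.55 − 1/4.05)/(4πk) = 0.03478/(4π·0.0538) = 0.05144 K/W
ΣR = 5.703×10^-7 + 0.09370 + 0.05144 = 0.1451 K/W
Q = ΔT/ΣR = (122 K − 303 K)/0.1451 = -1250 W
(Negative Q ⇒ heat flows inward; heat gain = 1250 W.)

Q = 1250 W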